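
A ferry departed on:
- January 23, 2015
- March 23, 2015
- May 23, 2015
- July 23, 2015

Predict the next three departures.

Each date is the 23rd; the gaps (59, 61, 61) track the month lengths.
The rule is the 23rd of every 2 months.
September 2015: September 23, 2015.
November 2015: November 23, 2015.
Next: January 2016 → January 23, 2016.

September 23, 2015; November 23, 2015; January 23, 2016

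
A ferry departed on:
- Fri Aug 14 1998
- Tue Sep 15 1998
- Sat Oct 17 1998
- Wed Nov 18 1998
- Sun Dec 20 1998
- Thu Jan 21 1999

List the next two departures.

Mon Feb 22 1999, Fri Mar 26 1999

The spacing is 32, 32, 32, 32, 32 days — always 32 days.
Thu Jan 21 1999 + 32 days = Mon Feb 22 1999.
Mon Feb 22 1999 + 32 days = Fri Mar 26 1999.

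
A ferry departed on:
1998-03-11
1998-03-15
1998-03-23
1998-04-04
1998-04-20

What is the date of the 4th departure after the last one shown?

The spacing grows by 4 each time: 4, 8, 12, 16 days.
Next gap: 20 days. 1998-04-20 + 20 days = 1998-05-10.
Next gap: 24 days. 1998-05-10 + 24 days = 1998-06-03.
Next gap: 28 days. 1998-06-03 + 28 days = 1998-07-01.
Next gap: 32 days. 1998-07-01 + 32 days = 1998-08-02.

1998-08-02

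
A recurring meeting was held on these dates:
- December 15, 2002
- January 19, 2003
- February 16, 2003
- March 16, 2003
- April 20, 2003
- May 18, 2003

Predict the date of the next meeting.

These are Sundays at 28- or 35-day spacing (35, 28, 28, 35, 28).
The pattern: 3rd Sunday of the month.
3rd Sunday of June 2003: June 15, 2003.

June 15, 2003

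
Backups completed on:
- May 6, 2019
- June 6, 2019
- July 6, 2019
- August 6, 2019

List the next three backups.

Each date is the 6th; the gaps (31, 30, 31) track the month lengths.
The rule is the 6th of each month.
Next: September 2019 → September 6, 2019.
October 2019: October 6, 2019.
November 2019: November 6, 2019.

September 6, 2019; October 6, 2019; November 6, 2019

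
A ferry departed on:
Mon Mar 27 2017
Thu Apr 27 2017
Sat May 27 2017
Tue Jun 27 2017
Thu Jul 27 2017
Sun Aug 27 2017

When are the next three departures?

The day-of-month is always 27 (31, 30, 31, 30, 31 days between events).
So this recurs on the 27th of each month.
September 2017: Wed Sep 27 2017.
October 2017: Fri Oct 27 2017.
November 2017: Mon Nov 27 2017.

Wed Sep 27 2017, Fri Oct 27 2017, Mon Nov 27 2017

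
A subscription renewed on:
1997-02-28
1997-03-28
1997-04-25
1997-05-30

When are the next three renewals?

Every date is a Friday; gaps 28, 28, 35 days.
Each is the last Friday of its month (at least one falls on the 29th or later, ruling out '4th Friday').
June 1997 ends with Friday 1997-06-27.
Last Friday of July 1997: 1997-07-25.
Last Friday of August 1997: 1997-08-29.

1997-06-27, 1997-07-25, 1997-08-29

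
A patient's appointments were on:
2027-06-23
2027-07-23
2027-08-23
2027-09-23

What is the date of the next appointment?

2027-10-23

Gaps: 30, 31, 31 days — not constant. Every event is on the 23rd of the month.
Pattern: the 23rd of each month.
Next: October 2027 → 2027-10-23.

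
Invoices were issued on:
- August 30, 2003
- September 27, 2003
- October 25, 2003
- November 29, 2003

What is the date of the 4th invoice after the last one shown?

March 27, 2004

All Saturdays; the gaps (28, 28, 35) vary with month length.
This is the last Saturday of each month.
December 2003 ends with Saturday December 27, 2003.
Last Saturday of January 2004: January 31, 2004.
February 2004 ends with Saturday February 28, 2004.
March 2004 ends with Saturday March 27, 2004.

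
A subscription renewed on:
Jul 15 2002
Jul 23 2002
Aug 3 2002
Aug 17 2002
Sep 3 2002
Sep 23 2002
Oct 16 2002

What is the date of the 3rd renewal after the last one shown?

Gaps: 8, 11, 14, 17, 20, 23 days — each gap is 3 larger than the previous one.
Next gap: 26 days. Oct 16 2002 + 26 days = Nov 11 2002.
Next gap: 29 days. Nov 11 2002 + 29 days = Dec 10 2002.
Next gap: 32 days. Dec 10 2002 + 32 days = Jan 11 2003.

Jan 11 2003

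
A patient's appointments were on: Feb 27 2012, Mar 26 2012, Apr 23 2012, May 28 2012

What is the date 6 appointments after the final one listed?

Gaps: 28, 28, 35 days — a mix of 28 and 35. Every date is a Monday.
Each is the 4th Monday of its month.
4th Monday of June 2012: Jun 25 2012.
4th Monday of July 2012: Jul 23 2012.
4th Monday of August 2012: Aug 27 2012.
4th Monday of September 2012: Sep 24 2012.
4th Monday of October 2012: Oct 22 2012.
4th Monday of November 2012: Nov 26 2012.

Nov 26 2012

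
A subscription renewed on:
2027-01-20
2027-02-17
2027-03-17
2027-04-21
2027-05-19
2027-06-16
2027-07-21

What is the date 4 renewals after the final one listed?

Gaps: 28, 28, 35, 28, 28, 35 days — a mix of 28 and 35. Every date is a Wednesday.
Each is the 3rd Wednesday of its month.
3rd Wednesday of August 2027: 2027-08-18.
3rd Wednesday of September 2027: 2027-09-15.
3rd Wednesday of October 2027: 2027-10-20.
November 2027 — 3rd Wednesday is 2027-11-17.

2027-11-17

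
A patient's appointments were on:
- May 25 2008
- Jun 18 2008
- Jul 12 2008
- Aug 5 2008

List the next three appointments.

The spacing is 24, 24, 24 days — always 24 days.
Aug 5 2008 + 24 days = Aug 29 2008.
Aug 29 2008 + 24 days = Sep 22 2008.
Sep 22 2008 + 24 days = Oct 16 2008.

Aug 29 2008, Sep 22 2008, Oct 16 2008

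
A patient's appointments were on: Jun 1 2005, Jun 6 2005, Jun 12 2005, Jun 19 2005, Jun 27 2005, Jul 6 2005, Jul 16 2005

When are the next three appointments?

Jul 27 2005, Aug 8 2005, Aug 21 2005

Gaps: 5, 6, 7, 8, 9, 10 days — each gap is 1 larger than the previous one.
Next gap: 11 days. Jul 16 2005 + 11 days = Jul 27 2005.
Next gap: 12 days. Jul 27 2005 + 12 days = Aug 8 2005.
Next gap: 13 days. Aug 8 2005 + 13 days = Aug 21 2005.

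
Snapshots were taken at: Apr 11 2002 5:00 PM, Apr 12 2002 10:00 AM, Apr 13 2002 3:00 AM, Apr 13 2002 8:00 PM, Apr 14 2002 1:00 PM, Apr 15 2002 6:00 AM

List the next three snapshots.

Spacing: 17, 17, 17, 17, 17 h — constant 17 h.
Apr 15 2002 6:00 AM + 17 h = Apr 15 2002 11:00 PM.
Apr 15 2002 11:00 PM + 17 h = Apr 16 2002 4:00 PM.
Apr 16 2002 4:00 PM + 17 h = Apr 17 2002 9:00 AM.

Apr 15 2002 11:00 PM, Apr 16 2002 4:00 PM, Apr 17 2002 9:00 AM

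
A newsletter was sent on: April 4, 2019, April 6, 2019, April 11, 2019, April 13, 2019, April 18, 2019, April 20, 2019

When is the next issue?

Gaps: 2, 5, 2, 5, 2 days — not constant, but cyclic with period 2.
The events fall on every Thursday and Saturday.
Next Thursday: April 25, 2019.

April 25, 2019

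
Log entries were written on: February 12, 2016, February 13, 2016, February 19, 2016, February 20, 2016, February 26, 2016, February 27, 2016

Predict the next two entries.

Gaps: 1, 6, 1, 6, 1 days — not constant, but cyclic with period 2.
The events fall on every Friday and Saturday.
Next Friday: March 4, 2016.
Next Saturday: March 5, 2016.

March 4, 2016; March 5, 2016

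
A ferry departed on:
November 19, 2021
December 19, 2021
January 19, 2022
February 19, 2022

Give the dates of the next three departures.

March 19, 2022; April 19, 2022; May 19, 2022

Each date is the 19th; the gaps (30, 31, 31) track the month lengths.
The rule is the 19th of each month.
Next: March 2022 → March 19, 2022.
Next: April 2022 → April 19, 2022.
May 2022: May 19, 2022.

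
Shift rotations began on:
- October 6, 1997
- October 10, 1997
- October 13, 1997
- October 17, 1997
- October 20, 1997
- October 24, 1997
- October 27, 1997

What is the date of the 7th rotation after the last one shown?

Every event lands on a Monday or Friday (gaps cycle 4, 3, 4, 3, 4, 3).
So the schedule is: every Monday and Friday.
Next Friday: October 31, 1997.
The following Monday is November 3, 1997.
The following Friday is November 7, 1997.
Next Monday: November 10, 1997.
Next Friday: November 14, 1997.
Next Monday: November 17, 1997.
Next Friday: November 21, 1997.

November 21, 1997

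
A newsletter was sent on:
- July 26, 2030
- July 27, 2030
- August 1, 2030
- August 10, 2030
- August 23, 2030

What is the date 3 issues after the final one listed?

Gaps: 1, 5, 9, 13 days — each gap is 4 larger than the previous one.
Next gap: 17 days. August 23, 2030 + 17 days = September 9, 2030.
Next gap: 21 days. September 9, 2030 + 21 days = September 30, 2030.
Next gap: 25 days. September 30, 2030 + 25 days = October 25, 2030.

October 25, 2030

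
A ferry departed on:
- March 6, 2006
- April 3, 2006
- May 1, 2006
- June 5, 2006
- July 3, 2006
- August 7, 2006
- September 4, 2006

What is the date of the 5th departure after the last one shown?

Gaps: 28, 28, 35, 28, 35, 28 days — a mix of 28 and 35. Every date is a Monday.
Each is the 1st Monday of its month.
October 2006 — 1st Monday is October 2, 2006.
November 2006 — 1st Monday is November 6, 2006.
1st Monday of December 2006: December 4, 2006.
1st Monday of January 2007: January 1, 2007.
February 2007 — 1st Monday is February 5, 2007.

February 5, 2007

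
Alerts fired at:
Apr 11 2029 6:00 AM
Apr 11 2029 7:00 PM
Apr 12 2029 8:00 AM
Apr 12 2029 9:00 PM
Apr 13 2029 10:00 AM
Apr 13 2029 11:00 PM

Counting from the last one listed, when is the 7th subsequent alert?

Gaps: 13, 13, 13, 13, 13 hours — each event is 13 hours after the previous one.
Apr 13 2029 11:00 PM + 13 h = Apr 14 2029 12:00 PM.
Apr 14 2029 12:00 PM + 13 h = Apr 15 2029 1:00 AM.
Apr 15 2029 1:00 AM + 13 h = Apr 15 2029 2:00 PM.
Apr 15 2029 2:00 PM + 13 h = Apr 16 2029 3:00 AM.
Apr 16 2029 3:00 AM + 13 h = Apr 16 2029 4:00 PM.
Apr 16 2029 4:00 PM + 13 h = Apr 17 2029 5:00 AM.
Apr 17 2029 5:00 AM + 13 h = Apr 17 2029 6:00 PM.

Apr 17 2029 6:00 PM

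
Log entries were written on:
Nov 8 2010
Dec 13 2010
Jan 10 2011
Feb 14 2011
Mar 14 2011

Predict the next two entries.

Apr 11 2011, May 9 2011

These are Mondays at 28- or 35-day spacing (35, 28, 35, 28).
The pattern: 2nd Monday of the month.
April 2011 — 2nd Monday is Apr 11 2011.
2nd Monday of May 2011: May 9 2011.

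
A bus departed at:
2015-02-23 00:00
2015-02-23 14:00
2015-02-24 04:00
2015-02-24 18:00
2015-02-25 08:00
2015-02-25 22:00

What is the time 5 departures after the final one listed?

2015-02-28 20:00

The interval is a steady 14 hours (14, 14, 14, 14, 14).
2015-02-25 22:00 + 14 h = 2015-02-26 12:00.
2015-02-26 12:00 + 14 h = 2015-02-27 02:00.
2015-02-27 02:00 + 14 h = 2015-02-27 16:00.
2015-02-27 16:00 + 14 h = 2015-02-28 06:00.
2015-02-28 06:00 + 14 h = 2015-02-28 20:00.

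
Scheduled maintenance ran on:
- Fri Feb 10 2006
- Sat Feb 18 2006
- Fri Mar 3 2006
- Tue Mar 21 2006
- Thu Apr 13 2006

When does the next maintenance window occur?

The spacing grows by 5 each time: 8, 13, 18, 23 days.
Next gap: 28 days. Thu Apr 13 2006 + 28 days = Thu May 11 2006.

Thu May 11 2006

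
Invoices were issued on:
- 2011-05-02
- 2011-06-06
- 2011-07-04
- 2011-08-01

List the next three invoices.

2011-09-05, 2011-10-03, 2011-11-07

All dates are Mondays, 35, 28, 28 days apart.
Specifically, the 1st Monday of each month.
September 2011 — 1st Monday is 2011-09-05.
October 2011 — 1st Monday is 2011-10-03.
1st Monday of November 2011: 2011-11-07.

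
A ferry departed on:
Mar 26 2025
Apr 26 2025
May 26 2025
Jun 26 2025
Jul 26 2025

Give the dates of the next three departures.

Aug 26 2025, Sep 26 2025, Oct 26 2025

The day-of-month is always 26 (31, 30, 31, 30 days between events).
So this recurs on the 26th of each month.
Next: August 2025 → Aug 26 2025.
Next: September 2025 → Sep 26 2025.
October 2025: Oct 26 2025.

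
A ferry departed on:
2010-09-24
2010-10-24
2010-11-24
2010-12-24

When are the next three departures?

2011-01-24, 2011-02-24, 2011-03-24

The day-of-month is always 24 (30, 31, 30 days between events).
So this recurs on the 24th of each month.
Next: January 2011 → 2011-01-24.
Next: February 2011 → 2011-02-24.
Next: March 2011 → 2011-03-24.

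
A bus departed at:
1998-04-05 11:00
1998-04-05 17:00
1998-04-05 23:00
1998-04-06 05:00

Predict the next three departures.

The interval is a steady 6 hours (6, 6, 6).
1998-04-06 05:00 + 6 h = 1998-04-06 11:00.
1998-04-06 11:00 + 6 h = 1998-04-06 17:00.
1998-04-06 17:00 + 6 h = 1998-04-06 23:00.

1998-04-06 11:00, 1998-04-06 17:00, 1998-04-06 23:00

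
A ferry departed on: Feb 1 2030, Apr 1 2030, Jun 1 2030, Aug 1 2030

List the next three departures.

Oct 1 2030, Dec 1 2030, Feb 1 2031

The day-of-month is always 1 (59, 61, 61 days between events).
So this recurs on the 1st of every 2 months.
Next: October 2030 → Oct 1 2030.
December 2030: Dec 1 2030.
February 2031: Feb 1 2031.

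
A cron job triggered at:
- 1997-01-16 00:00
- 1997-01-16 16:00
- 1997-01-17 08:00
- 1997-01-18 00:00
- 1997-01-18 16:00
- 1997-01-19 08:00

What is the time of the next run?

The interval is a steady 16 hours (16, 16, 16, 16, 16).
1997-01-19 08:00 + 16 h = 1997-01-20 00:00.

1997-01-20 00:00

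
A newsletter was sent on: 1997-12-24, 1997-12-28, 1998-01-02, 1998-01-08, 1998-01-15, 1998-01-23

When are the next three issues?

1998-02-01, 1998-02-11, 1998-02-22

Gaps: 4, 5, 6, 7, 8 days — each gap is 1 larger than the previous one.
Next gap: 9 days. 1998-01-23 + 9 days = 1998-02-01.
Next gap: 10 days. 1998-02-01 + 10 days = 1998-02-11.
Next gap: 11 days. 1998-02-11 + 11 days = 1998-02-22.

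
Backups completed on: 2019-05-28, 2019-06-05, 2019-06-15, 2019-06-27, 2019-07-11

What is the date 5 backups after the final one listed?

Gaps: 8, 10, 12, 14 days — each gap is 2 larger than the previous one.
Next gap: 16 days. 2019-07-11 + 16 days = 2019-07-27.
Next gap: 18 days. 2019-07-27 + 18 days = 2019-08-14.
Next gap: 20 days. 2019-08-14 + 20 days = 2019-09-03.
Next gap: 22 days. 2019-09-03 + 22 days = 2019-09-25.
Next gap: 24 days. 2019-09-25 + 24 days = 2019-10-19.

2019-10-19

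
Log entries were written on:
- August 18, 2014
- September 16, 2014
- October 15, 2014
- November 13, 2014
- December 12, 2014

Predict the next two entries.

The spacing is 29, 29, 29, 29 days — always 29 days.
December 12, 2014 + 29 days = January 10, 2015.
January 10, 2015 + 29 days = February 8, 2015.

January 10, 2015; February 8, 2015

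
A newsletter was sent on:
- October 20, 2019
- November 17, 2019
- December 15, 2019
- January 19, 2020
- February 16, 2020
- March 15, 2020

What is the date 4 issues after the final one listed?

All dates are Sundays, 28, 28, 35, 28, 28 days apart.
Specifically, the 3rd Sunday of each month.
April 2020 — 3rd Sunday is April 19, 2020.
3rd Sunday of May 2020: May 17, 2020.
3rd Sunday of June 2020: June 21, 2020.
July 2020 — 3rd Sunday is July 19, 2020.

July 19, 2020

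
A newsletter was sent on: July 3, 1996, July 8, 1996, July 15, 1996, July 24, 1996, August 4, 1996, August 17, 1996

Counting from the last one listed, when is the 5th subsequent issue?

Intervals are 5, 7, 9, 11, 13 days — an arithmetic progression with common difference 2.
Next gap: 15 days. August 17, 1996 + 15 days = September 1, 1996.
Next gap: 17 days. September 1, 1996 + 17 days = September 18, 1996.
Next gap: 19 days. September 18, 1996 + 19 days = October 7, 1996.
Next gap: 21 days. October 7, 1996 + 21 days = October 28, 1996.
Next gap: 23 days. October 28, 1996 + 23 days = November 20, 1996.

November 20, 1996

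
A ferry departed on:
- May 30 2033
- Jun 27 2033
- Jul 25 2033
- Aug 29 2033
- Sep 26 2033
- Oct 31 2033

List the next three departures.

Nov 28 2033, Dec 26 2033, Jan 30 2034

All Mondays; the gaps (28, 28, 35, 28, 35) vary with month length.
This is the last Monday of each month.
November 2033 ends with Monday Nov 28 2033.
December 2033 ends with Monday Dec 26 2033.
Last Monday of January 2034: Jan 30 2034.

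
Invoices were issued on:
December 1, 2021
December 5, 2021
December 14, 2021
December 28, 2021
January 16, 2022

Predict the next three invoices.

February 9, 2022; March 10, 2022; April 13, 2022

Gaps: 4, 9, 14, 19 days — each gap is 5 larger than the previous one.
Next gap: 24 days. January 16, 2022 + 24 days = February 9, 2022.
Next gap: 29 days. February 9, 2022 + 29 days = March 10, 2022.
Next gap: 34 days. March 10, 2022 + 34 days = April 13, 2022.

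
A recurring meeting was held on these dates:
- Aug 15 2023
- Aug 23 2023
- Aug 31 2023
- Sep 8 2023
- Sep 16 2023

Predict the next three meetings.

Sep 24 2023, Oct 2 2023, Oct 10 2023

Every event comes 8 days after the last (8, 8, 8, 8).
Sep 16 2023 + 8 days = Sep 24 2023.
Sep 24 2023 + 8 days = Oct 2 2023.
Oct 2 2023 + 8 days = Oct 10 2023.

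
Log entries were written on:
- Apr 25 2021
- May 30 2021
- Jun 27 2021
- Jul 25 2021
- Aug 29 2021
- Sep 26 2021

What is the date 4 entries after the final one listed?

Every date is a Sunday; gaps 35, 28, 28, 35, 28 days.
Each is the last Sunday of its month (at least one falls on the 29th or later, ruling out '4th Sunday').
Last Sunday of October 2021: Oct 31 2021.
Last Sunday of November 2021: Nov 28 2021.
December 2021 ends with Sunday Dec 26 2021.
Last Sunday of January 2022: Jan 30 2022.

Jan 30 2022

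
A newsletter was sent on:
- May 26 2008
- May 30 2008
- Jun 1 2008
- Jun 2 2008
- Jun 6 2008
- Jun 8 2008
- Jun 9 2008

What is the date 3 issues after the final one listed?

The gap pattern 4, 2, 1, 4, 2, 1 repeats every 3 events.
These are the Mondays, Fridays and Sundays of each week.
Next Friday: Jun 13 2008.
Next Sunday: Jun 15 2008.
The following Monday is Jun 16 2008.

Jun 16 2008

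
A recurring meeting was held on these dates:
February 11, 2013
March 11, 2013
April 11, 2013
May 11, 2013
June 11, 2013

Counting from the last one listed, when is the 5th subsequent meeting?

November 11, 2013

The day-of-month is always 11 (28, 31, 30, 31 days between events).
So this recurs on the 11th of each month.
July 2013: July 11, 2013.
Next: August 2013 → August 11, 2013.
Next: September 2013 → September 11, 2013.
October 2013: October 11, 2013.
November 2013: November 11, 2013.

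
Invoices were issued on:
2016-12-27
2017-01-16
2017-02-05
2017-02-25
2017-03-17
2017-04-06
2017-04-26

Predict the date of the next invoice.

2017-05-16

Gaps between consecutive events: 20, 20, 20, 20, 20, 20 days — a constant 20-day interval.
2017-04-26 + 20 days = 2017-05-16.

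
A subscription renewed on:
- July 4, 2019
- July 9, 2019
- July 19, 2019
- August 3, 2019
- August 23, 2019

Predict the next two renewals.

Gaps: 5, 10, 15, 20 days — each gap is 5 larger than the previous one.
Next gap: 25 days. August 23, 2019 + 25 days = September 17, 2019.
Next gap: 30 days. September 17, 2019 + 30 days = October 17, 2019.

September 17, 2019; October 17, 2019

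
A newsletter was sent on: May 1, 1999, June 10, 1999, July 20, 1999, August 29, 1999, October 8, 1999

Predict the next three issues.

Gaps between consecutive events: 40, 40, 40, 40 days — a constant 40-day interval.
October 8, 1999 + 40 days = November 17, 1999.
November 17, 1999 + 40 days = December 27, 1999.
December 27, 1999 + 40 days = February 5, 2000.

November 17, 1999; December 27, 1999; February 5, 2000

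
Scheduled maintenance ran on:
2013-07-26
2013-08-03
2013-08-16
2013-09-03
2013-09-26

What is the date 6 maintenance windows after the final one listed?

The spacing grows by 5 each time: 8, 13, 18, 23 days.
Next gap: 28 days. 2013-09-26 + 28 days = 2013-10-24.
Next gap: 33 days. 2013-10-24 + 33 days = 2013-11-26.
Next gap: 38 days. 2013-11-26 + 38 days = 2014-01-03.
Next gap: 43 days. 2014-01-03 + 43 days = 2014-02-15.
Next gap: 48 days. 2014-02-15 + 48 days = 2014-04-04.
Next gap: 53 days. 2014-04-04 + 53 days = 2014-05-27.

2014-05-27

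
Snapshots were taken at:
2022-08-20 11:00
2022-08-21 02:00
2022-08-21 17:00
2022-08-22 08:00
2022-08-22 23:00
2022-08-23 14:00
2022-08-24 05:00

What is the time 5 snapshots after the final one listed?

The interval is a steady 15 hours (15, 15, 15, 15, 15, 15).
2022-08-24 05:00 + 15 h = 2022-08-24 20:00.
2022-08-24 20:00 + 15 h = 2022-08-25 11:00.
2022-08-25 11:00 + 15 h = 2022-08-26 02:00.
2022-08-26 02:00 + 15 h = 2022-08-26 17:00.
2022-08-26 17:00 + 15 h = 2022-08-27 08:00.

2022-08-27 08:00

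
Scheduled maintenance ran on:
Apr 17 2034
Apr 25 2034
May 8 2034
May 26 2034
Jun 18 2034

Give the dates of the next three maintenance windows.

Jul 16 2034, Aug 18 2034, Sep 25 2034

Intervals are 8, 13, 18, 23 days — an arithmetic progression with common difference 5.
Next gap: 28 days. Jun 18 2034 + 28 days = Jul 16 2034.
Next gap: 33 days. Jul 16 2034 + 33 days = Aug 18 2034.
Next gap: 38 days. Aug 18 2034 + 38 days = Sep 25 2034.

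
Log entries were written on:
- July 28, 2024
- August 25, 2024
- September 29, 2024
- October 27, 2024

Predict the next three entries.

November 24, 2024; December 29, 2024; January 26, 2025

All Sundays; the gaps (28, 35, 28) vary with month length.
This is the last Sunday of each month.
November 2024 ends with Sunday November 24, 2024.
Last Sunday of December 2024: December 29, 2024.
January 2025 ends with Sunday January 26, 2025.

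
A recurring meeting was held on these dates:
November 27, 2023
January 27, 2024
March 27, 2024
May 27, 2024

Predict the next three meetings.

July 27, 2024; September 27, 2024; November 27, 2024

The day-of-month is always 27 (61, 60, 61 days between events).
So this recurs on the 27th of every 2 months.
July 2024: July 27, 2024.
September 2024: September 27, 2024.
November 2024: November 27, 2024.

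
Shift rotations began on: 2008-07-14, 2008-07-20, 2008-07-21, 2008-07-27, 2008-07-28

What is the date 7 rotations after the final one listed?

Every event lands on a Monday or Sunday (gaps cycle 6, 1, 6, 1).
So the schedule is: every Monday and Sunday.
Next Sunday: 2008-08-03.
Next Monday: 2008-08-04.
The following Sunday is 2008-08-10.
Next Monday: 2008-08-11.
Next Sunday: 2008-08-17.
Next Monday: 2008-08-18.
The following Sunday is 2008-08-24.

2008-08-24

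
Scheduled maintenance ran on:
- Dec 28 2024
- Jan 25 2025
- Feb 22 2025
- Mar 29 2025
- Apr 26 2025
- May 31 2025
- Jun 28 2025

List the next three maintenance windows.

These are Saturdays with 28, 28, 35, 28, 35, 28-day gaps.
Each is the final Saturday of its month — Mar 29 2025 is past the 28th, so '4th Saturday' doesn't fit.
Last Saturday of July 2025: Jul 26 2025.
August 2025 ends with Saturday Aug 30 2025.
Last Saturday of September 2025: Sep 27 2025.

Jul 26 2025, Aug 30 2025, Sep 27 2025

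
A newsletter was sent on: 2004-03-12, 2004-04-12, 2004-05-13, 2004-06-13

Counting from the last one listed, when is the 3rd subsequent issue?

The spacing is 31, 31, 31 days — always 31 days.
2004-06-13 + 31 days = 2004-07-14.
2004-07-14 + 31 days = 2004-08-14.
2004-08-14 + 31 days = 2004-09-14.

2004-09-14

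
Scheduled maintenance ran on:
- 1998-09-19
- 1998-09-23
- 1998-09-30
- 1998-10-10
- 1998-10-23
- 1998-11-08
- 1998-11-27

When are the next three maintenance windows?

1998-12-19, 1999-01-13, 1999-02-10

Gaps: 4, 7, 10, 13, 16, 19 days — each gap is 3 larger than the previous one.
Next gap: 22 days. 1998-11-27 + 22 days = 1998-12-19.
Next gap: 25 days. 1998-12-19 + 25 days = 1999-01-13.
Next gap: 28 days. 1999-01-13 + 28 days = 1999-02-10.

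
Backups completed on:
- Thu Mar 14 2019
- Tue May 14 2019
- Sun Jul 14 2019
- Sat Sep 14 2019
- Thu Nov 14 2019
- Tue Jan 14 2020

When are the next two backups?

Sat Mar 14 2020, Thu May 14 2020

Each date is the 14th; the gaps (61, 61, 62, 61, 61) track the month lengths.
The rule is the 14th of every 2 months.
Next: March 2020 → Sat Mar 14 2020.
May 2020: Thu May 14 2020.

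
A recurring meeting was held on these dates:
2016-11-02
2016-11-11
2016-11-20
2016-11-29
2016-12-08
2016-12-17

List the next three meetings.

Every event comes 9 days after the last (9, 9, 9, 9, 9).
2016-12-17 + 9 days = 2016-12-26.
2016-12-26 + 9 days = 2017-01-04.
2017-01-04 + 9 days = 2017-01-13.

2016-12-26, 2017-01-04, 2017-01-13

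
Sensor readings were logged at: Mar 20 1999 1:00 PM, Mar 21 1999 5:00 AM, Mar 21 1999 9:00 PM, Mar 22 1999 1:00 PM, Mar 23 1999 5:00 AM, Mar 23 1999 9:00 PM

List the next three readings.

The interval is a steady 16 hours (16, 16, 16, 16, 16).
Mar 23 1999 9:00 PM + 16 h = Mar 24 1999 1:00 PM.
Mar 24 1999 1:00 PM + 16 h = Mar 25 1999 5:00 AM.
Mar 25 1999 5:00 AM + 16 h = Mar 25 1999 9:00 PM.

Mar 24 1999 1:00 PM, Mar 25 1999 5:00 AM, Mar 25 1999 9:00 PM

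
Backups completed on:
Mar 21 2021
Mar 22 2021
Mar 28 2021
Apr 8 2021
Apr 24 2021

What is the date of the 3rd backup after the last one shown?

Jul 11 2021

Gaps: 1, 6, 11, 16 days — each gap is 5 larger than the previous one.
Next gap: 21 days. Apr 24 2021 + 21 days = May 15 2021.
Next gap: 26 days. May 15 2021 + 26 days = Jun 10 2021.
Next gap: 31 days. Jun 10 2021 + 31 days = Jul 11 2021.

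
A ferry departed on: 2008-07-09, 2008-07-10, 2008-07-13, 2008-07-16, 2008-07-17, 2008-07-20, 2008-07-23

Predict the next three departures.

The gap pattern 1, 3, 3, 1, 3, 3 repeats every 3 events.
These are the Wednesdays, Thursdays and Sundays of each week.
The following Thursday is 2008-07-24.
The following Sunday is 2008-07-27.
The following Wednesday is 2008-07-30.

2008-07-24, 2008-07-27, 2008-07-30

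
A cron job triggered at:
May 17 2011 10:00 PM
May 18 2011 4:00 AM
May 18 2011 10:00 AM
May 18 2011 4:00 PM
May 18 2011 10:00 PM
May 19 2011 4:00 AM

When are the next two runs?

The interval is a steady 6 hours (6, 6, 6, 6, 6).
May 19 2011 4:00 AM + 6 h = May 19 2011 10:00 AM.
May 19 2011 10:00 AM + 6 h = May 19 2011 4:00 PM.

May 19 2011 10:00 AM, May 19 2011 4:00 PM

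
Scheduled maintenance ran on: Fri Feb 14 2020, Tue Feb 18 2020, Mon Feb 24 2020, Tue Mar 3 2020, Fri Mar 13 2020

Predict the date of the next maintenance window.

Wed Mar 25 2020

Gaps: 4, 6, 8, 10 days — each gap is 2 larger than the previous one.
Next gap: 12 days. Fri Mar 13 2020 + 12 days = Wed Mar 25 2020.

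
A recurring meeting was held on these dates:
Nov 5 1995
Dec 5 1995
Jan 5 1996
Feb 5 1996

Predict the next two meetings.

Mar 5 1996, Apr 5 1996

Each date is the 5th; the gaps (30, 31, 31) track the month lengths.
The rule is the 5th of each month.
March 1996: Mar 5 1996.
Next: April 1996 → Apr 5 1996.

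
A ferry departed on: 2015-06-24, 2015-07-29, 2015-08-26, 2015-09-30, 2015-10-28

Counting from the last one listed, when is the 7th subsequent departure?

2016-05-25

These are Wednesdays with 35, 28, 35, 28-day gaps.
Each is the final Wednesday of its month — 2015-07-29 is past the 28th, so '4th Wednesday' doesn't fit.
Last Wednesday of November 2015: 2015-11-25.
December 2015 ends with Wednesday 2015-12-30.
Last Wednesday of January 2016: 2016-01-27.
Last Wednesday of February 2016: 2016-02-24.
March 2016 ends with Wednesday 2016-03-30.
Last Wednesday of April 2016: 2016-04-27.
May 2016 ends with Wednesday 2016-05-25.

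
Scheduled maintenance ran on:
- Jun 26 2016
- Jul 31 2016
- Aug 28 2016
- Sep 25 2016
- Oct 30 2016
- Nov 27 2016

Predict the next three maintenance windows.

Every date is a Sunday; gaps 35, 28, 28, 35, 28 days.
Each is the last Sunday of its month (at least one falls on the 29th or later, ruling out '4th Sunday').
December 2016 ends with Sunday Dec 25 2016.
Last Sunday of January 2017: Jan 29 2017.
Last Sunday of February 2017: Feb 26 2017.

Dec 25 2016, Jan 29 2017, Feb 26 2017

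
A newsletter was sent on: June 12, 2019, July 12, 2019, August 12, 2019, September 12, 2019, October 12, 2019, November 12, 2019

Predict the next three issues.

Each date is the 12th; the gaps (30, 31, 31, 30, 31) track the month lengths.
The rule is the 12th of each month.
Next: December 2019 → December 12, 2019.
January 2020: January 12, 2020.
Next: February 2020 → February 12, 2020.

December 12, 2019; January 12, 2020; February 12, 2020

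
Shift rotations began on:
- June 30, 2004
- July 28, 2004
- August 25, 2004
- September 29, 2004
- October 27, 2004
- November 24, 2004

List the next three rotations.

Every date is a Wednesday; gaps 28, 28, 35, 28, 28 days.
Each is the last Wednesday of its month (at least one falls on the 29th or later, ruling out '4th Wednesday').
Last Wednesday of December 2004: December 29, 2004.
Last Wednesday of January 2005: January 26, 2005.
February 2005 ends with Wednesday February 23, 2005.

December 29, 2004; January 26, 2005; February 23, 2005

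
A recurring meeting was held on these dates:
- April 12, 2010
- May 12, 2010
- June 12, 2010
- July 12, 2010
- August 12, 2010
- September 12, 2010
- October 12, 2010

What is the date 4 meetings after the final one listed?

Each date is the 12th; the gaps (30, 31, 30, 31, 31, 30) track the month lengths.
The rule is the 12th of each month.
November 2010: November 12, 2010.
Next: December 2010 → December 12, 2010.
Next: January 2011 → January 12, 2011.
Next: February 2011 → February 12, 2011.

February 12, 2011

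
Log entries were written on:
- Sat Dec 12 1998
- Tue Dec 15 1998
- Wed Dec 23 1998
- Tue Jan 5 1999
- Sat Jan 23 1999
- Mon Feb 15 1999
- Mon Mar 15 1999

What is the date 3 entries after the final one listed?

Wed Jul 7 1999

Intervals are 3, 8, 13, 18, 23, 28 days — an arithmetic progression with common difference 5.
Next gap: 33 days. Mon Mar 15 1999 + 33 days = Sat Apr 17 1999.
Next gap: 38 days. Sat Apr 17 1999 + 38 days = Tue May 25 1999.
Next gap: 43 days. Tue May 25 1999 + 43 days = Wed Jul 7 1999.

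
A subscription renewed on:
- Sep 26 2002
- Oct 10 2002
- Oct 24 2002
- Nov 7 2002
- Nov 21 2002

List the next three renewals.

Dec 5 2002, Dec 19 2002, Jan 2 2003

The spacing is 14, 14, 14, 14 days — always 14 days.
Nov 21 2002 + 14 days = Dec 5 2002.
Dec 5 2002 + 14 days = Dec 19 2002.
Dec 19 2002 + 14 days = Jan 2 2003.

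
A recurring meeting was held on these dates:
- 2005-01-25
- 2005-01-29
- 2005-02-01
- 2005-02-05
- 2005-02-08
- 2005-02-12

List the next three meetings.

Gaps: 4, 3, 4, 3, 4 days — not constant, but cyclic with period 2.
The events fall on every Tuesday and Saturday.
The following Tuesday is 2005-02-15.
Next Saturday: 2005-02-19.
Next Tuesday: 2005-02-22.

2005-02-15, 2005-02-19, 2005-02-22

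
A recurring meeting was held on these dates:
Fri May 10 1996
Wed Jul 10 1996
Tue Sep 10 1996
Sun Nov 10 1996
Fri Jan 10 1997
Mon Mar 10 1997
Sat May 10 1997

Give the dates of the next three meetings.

Thu Jul 10 1997, Wed Sep 10 1997, Mon Nov 10 1997

Gaps: 61, 62, 61, 61, 59, 61 days — not constant. Every event is on the 10th of the month.
Pattern: the 10th of every 2 months.
Next: July 1997 → Thu Jul 10 1997.
September 1997: Wed Sep 10 1997.
November 1997: Mon Nov 10 1997.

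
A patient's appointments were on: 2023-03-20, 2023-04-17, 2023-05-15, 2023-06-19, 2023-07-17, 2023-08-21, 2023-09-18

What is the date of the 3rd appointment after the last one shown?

Gaps: 28, 28, 35, 28, 35, 28 days — a mix of 28 and 35. Every date is a Monday.
Each is the 3rd Monday of its month.
3rd Monday of October 2023: 2023-10-16.
3rd Monday of November 2023: 2023-11-20.
December 2023 — 3rd Monday is 2023-12-18.

2023-12-18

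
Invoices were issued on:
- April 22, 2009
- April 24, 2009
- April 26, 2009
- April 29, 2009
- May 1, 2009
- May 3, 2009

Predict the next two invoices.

May 6, 2009; May 8, 2009

Every event lands on a Wednesday or Friday or Sunday (gaps cycle 2, 2, 3, 2, 2).
So the schedule is: every Wednesday, Friday and Sunday.
Next Wednesday: May 6, 2009.
The following Friday is May 8, 2009.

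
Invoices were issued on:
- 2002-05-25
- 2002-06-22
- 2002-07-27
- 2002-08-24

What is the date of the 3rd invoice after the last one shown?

These are Saturdays at 28- or 35-day spacing (28, 35, 28).
The pattern: 4th Saturday of the month.
September 2002 — 4th Saturday is 2002-09-28.
4th Saturday of October 2002: 2002-10-26.
4th Saturday of November 2002: 2002-11-23.

2002-11-23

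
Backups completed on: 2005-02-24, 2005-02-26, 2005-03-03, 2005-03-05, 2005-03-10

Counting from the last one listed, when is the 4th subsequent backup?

The gap pattern 2, 5, 2, 5 repeats every 2 events.
These are the Thursdays and Saturdays of each week.
The following Saturday is 2005-03-12.
The following Thursday is 2005-03-17.
The following Saturday is 2005-03-19.
Next Thursday: 2005-03-24.

2005-03-24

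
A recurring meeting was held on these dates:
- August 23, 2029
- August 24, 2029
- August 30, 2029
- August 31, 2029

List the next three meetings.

Gaps: 1, 6, 1 days — not constant, but cyclic with period 2.
The events fall on every Thursday and Friday.
The following Thursday is September 6, 2029.
The following Friday is September 7, 2029.
The following Thursday is September 13, 2029.

September 6, 2029; September 7, 2029; September 13, 2029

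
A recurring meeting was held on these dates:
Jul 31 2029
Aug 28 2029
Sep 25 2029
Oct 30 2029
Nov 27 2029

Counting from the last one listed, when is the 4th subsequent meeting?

Mar 26 2030

All Tuesdays; the gaps (28, 28, 35, 28) vary with month length.
This is the last Tuesday of each month.
December 2029 ends with Tuesday Dec 25 2029.
January 2030 ends with Tuesday Jan 29 2030.
Last Tuesday of February 2030: Feb 26 2030.
Last Tuesday of March 2030: Mar 26 2030.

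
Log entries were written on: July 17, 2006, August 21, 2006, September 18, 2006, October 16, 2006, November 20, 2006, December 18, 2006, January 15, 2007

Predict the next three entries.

Gaps: 35, 28, 28, 35, 28, 28 days — a mix of 28 and 35. Every date is a Monday.
Each is the 3rd Monday of its month.
3rd Monday of February 2007: February 19, 2007.
3rd Monday of March 2007: March 19, 2007.
3rd Monday of April 2007: April 16, 2007.

February 19, 2007; March 19, 2007; April 16, 2007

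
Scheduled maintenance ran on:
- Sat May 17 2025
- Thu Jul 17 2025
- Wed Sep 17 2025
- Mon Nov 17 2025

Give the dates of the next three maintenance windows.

Sat Jan 17 2026, Tue Mar 17 2026, Sun May 17 2026

Gaps: 61, 62, 61 days — not constant. Every event is on the 17th of the month.
Pattern: the 17th of every 2 months.
January 2026: Sat Jan 17 2026.
Next: March 2026 → Tue Mar 17 2026.
May 2026: Sun May 17 2026.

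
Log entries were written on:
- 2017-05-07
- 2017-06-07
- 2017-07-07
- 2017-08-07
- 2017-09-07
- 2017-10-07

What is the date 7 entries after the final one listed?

The day-of-month is always 7 (31, 30, 31, 31, 30 days between events).
So this recurs on the 7th of each month.
November 2017: 2017-11-07.
December 2017: 2017-12-07.
January 2018: 2018-01-07.
February 2018: 2018-02-07.
March 2018: 2018-03-07.
Next: April 2018 → 2018-04-07.
May 2018: 2018-05-07.

2018-05-07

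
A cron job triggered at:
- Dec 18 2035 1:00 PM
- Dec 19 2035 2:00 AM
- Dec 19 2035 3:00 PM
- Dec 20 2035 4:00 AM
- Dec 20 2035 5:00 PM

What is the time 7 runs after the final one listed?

Dec 24 2035 12:00 PM

Spacing: 13, 13, 13, 13 h — constant 13 h.
Dec 20 2035 5:00 PM + 13 h = Dec 21 2035 6:00 AM.
Dec 21 2035 6:00 AM + 13 h = Dec 21 2035 7:00 PM.
Dec 21 2035 7:00 PM + 13 h = Dec 22 2035 8:00 AM.
Dec 22 2035 8:00 AM + 13 h = Dec 22 2035 9:00 PM.
Dec 22 2035 9:00 PM + 13 h = Dec 23 2035 10:00 AM.
Dec 23 2035 10:00 AM + 13 h = Dec 23 2035 11:00 PM.
Dec 23 2035 11:00 PM + 13 h = Dec 24 2035 12:00 PM.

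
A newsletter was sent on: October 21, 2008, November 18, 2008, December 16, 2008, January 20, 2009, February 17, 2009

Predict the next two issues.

March 17, 2009; April 21, 2009

Gaps: 28, 28, 35, 28 days — a mix of 28 and 35. Every date is a Tuesday.
Each is the 3rd Tuesday of its month.
March 2009 — 3rd Tuesday is March 17, 2009.
April 2009 — 3rd Tuesday is April 21, 2009.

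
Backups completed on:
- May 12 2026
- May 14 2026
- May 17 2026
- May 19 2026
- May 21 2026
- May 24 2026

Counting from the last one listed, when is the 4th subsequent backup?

Jun 2 2026

Every event lands on a Tuesday or Thursday or Sunday (gaps cycle 2, 3, 2, 2, 3).
So the schedule is: every Tuesday, Thursday and Sunday.
The following Tuesday is May 26 2026.
Next Thursday: May 28 2026.
Next Sunday: May 31 2026.
The following Tuesday is Jun 2 2026.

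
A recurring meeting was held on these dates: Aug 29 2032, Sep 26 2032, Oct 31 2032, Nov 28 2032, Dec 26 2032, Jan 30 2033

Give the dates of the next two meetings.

Feb 27 2033, Mar 27 2033

These are Sundays with 28, 35, 28, 28, 35-day gaps.
Each is the final Sunday of its month — Aug 29 2032 is past the 28th, so '4th Sunday' doesn't fit.
February 2033 ends with Sunday Feb 27 2033.
Last Sunday of March 2033: Mar 27 2033.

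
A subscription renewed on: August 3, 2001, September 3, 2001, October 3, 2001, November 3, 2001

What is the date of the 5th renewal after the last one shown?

April 3, 2002

Each date is the 3rd; the gaps (31, 30, 31) track the month lengths.
The rule is the 3rd of each month.
December 2001: December 3, 2001.
January 2002: January 3, 2002.
Next: February 2002 → February 3, 2002.
March 2002: March 3, 2002.
April 2002: April 3, 2002.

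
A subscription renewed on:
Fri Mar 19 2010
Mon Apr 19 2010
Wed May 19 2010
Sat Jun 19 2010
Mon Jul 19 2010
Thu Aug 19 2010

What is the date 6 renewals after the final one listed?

The day-of-month is always 19 (31, 30, 31, 30, 31 days between events).
So this recurs on the 19th of each month.
September 2010: Sun Sep 19 2010.
Next: October 2010 → Tue Oct 19 2010.
November 2010: Fri Nov 19 2010.
December 2010: Sun Dec 19 2010.
Next: January 2011 → Wed Jan 19 2011.
February 2011: Sat Feb 19 2011.

Sat Feb 19 2011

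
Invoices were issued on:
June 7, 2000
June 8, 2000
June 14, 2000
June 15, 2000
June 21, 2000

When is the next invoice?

Every event lands on a Wednesday or Thursday (gaps cycle 1, 6, 1, 6).
So the schedule is: every Wednesday and Thursday.
The following Thursday is June 22, 2000.

June 22, 2000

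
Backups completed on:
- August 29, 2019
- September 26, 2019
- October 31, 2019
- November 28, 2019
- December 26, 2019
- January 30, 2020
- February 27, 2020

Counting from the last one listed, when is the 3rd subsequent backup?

These are Thursdays with 28, 35, 28, 28, 35, 28-day gaps.
Each is the final Thursday of its month — August 29, 2019 is past the 28th, so '4th Thursday' doesn't fit.
Last Thursday of March 2020: March 26, 2020.
Last Thursday of April 2020: April 30, 2020.
May 2020 ends with Thursday May 28, 2020.

May 28, 2020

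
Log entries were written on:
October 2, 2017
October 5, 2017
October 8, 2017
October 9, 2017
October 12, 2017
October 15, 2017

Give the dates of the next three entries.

October 16, 2017; October 19, 2017; October 22, 2017

Every event lands on a Monday or Thursday or Sunday (gaps cycle 3, 3, 1, 3, 3).
So the schedule is: every Monday, Thursday and Sunday.
Next Monday: October 16, 2017.
The following Thursday is October 19, 2017.
The following Sunday is October 22, 2017.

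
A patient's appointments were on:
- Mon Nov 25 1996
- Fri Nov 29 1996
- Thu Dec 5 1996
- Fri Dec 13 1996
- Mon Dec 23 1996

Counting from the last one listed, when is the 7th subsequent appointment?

Intervals are 4, 6, 8, 10 days — an arithmetic progression with common difference 2.
Next gap: 12 days. Mon Dec 23 1996 + 12 days = Sat Jan 4 1997.
Next gap: 14 days. Sat Jan 4 1997 + 14 days = Sat Jan 18 1997.
Next gap: 16 days. Sat Jan 18 1997 + 16 days = Mon Feb 3 1997.
Next gap: 18 days. Mon Feb 3 1997 + 18 days = Fri Feb 21 1997.
Next gap: 20 days. Fri Feb 21 1997 + 20 days = Thu Mar 13 1997.
Next gap: 22 days. Thu Mar 13 1997 + 22 days = Fri Apr 4 1997.
Next gap: 24 days. Fri Apr 4 1997 + 24 days = Mon Apr 28 1997.

Mon Apr 28 1997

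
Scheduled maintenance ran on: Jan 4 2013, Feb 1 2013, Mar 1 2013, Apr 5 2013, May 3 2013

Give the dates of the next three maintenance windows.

These are Fridays at 28- or 35-day spacing (28, 28, 35, 28).
The pattern: 1st Friday of the month.
1st Friday of June 2013: Jun 7 2013.
1st Friday of July 2013: Jul 5 2013.
1st Friday of August 2013: Aug 2 2013.

Jun 7 2013, Jul 5 2013, Aug 2 2013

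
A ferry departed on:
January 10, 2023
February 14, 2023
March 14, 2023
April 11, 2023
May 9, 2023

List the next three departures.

All dates are Tuesdays, 35, 28, 28, 28 days apart.
Specifically, the 2nd Tuesday of each month.
2nd Tuesday of June 2023: June 13, 2023.
July 2023 — 2nd Tuesday is July 11, 2023.
2nd Tuesday of August 2023: August 8, 2023.

June 13, 2023; July 11, 2023; August 8, 2023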